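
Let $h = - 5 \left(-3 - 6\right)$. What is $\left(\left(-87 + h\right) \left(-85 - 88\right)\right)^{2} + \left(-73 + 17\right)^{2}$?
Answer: $52797892$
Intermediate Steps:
$h = 45$ ($h = \left(-5\right) \left(-9\right) = 45$)
$\left(\left(-87 + h\right) \left(-85 - 88\right)\right)^{2} + \left(-73 + 17\right)^{2} = \left(\left(-87 + 45\right) \left(-85 - 88\right)\right)^{2} + \left(-73 + 17\right)^{2} = \left(\left(-42\right) \left(-173\right)\right)^{2} + \left(-56\right)^{2} = 7266^{2} + 3136 = 52794756 + 3136 = 52797892$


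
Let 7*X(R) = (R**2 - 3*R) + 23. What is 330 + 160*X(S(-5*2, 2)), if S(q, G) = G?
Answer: 810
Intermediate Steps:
X(R) = 23/7 - 3*R/7 + R**2/7 (X(R) = ((R**2 - 3*R) + 23)/7 = (23 + R**2 - 3*R)/7 = 23/7 - 3*R/7 + R**2/7)
330 + 160*X(S(-5*2, 2)) = 330 + 160*(23/7 - 3/7*2 + (1/7)*2**2) = 330 + 160*(23/7 - 6/7 + (1/7)*4) = 330 + 160*(23/7 - 6/7 + 4/7) = 330 + 160*3 = 330 + 480 = 810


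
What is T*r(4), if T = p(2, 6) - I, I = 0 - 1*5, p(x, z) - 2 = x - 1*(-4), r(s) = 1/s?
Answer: 13/4 ≈ 3.2500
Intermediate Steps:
p(x, z) = 6 + x (p(x, z) = 2 + (x - 1*(-4)) = 2 + (x + 4) = 2 + (4 + x) = 6 + x)
I = -5 (I = 0 - 5 = -5)
T = 13 (T = (6 + 2) - 1*(-5) = 8 + 5 = 13)
T*r(4) = 13/4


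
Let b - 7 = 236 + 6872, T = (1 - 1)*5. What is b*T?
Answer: 0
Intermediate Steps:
T = 0 (T = 0*5 = 0)
b = 7115 (b = 7 + (236 + 6872) = 7 + 7108 = 7115)
b*T = 7115*0 = 0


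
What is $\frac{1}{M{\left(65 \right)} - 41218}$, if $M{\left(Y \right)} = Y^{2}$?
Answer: $- \frac{1}{36993} \approx -2.7032 \cdot 10^{-5}$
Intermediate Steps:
$\frac{1}{M{\left(65 \right)} - 41218} = \frac{1}{65^{2} - 41218} = \frac{1}{4225 - 41218} = \frac{1}{-36993} = - \frac{1}{36993}$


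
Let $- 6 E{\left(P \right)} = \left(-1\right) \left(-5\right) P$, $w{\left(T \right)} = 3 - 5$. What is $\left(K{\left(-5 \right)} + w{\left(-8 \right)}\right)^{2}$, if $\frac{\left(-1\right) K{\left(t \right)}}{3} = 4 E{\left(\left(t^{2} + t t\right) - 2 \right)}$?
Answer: $228484$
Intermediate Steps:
$w{\left(T \right)} = -2$ ($w{\left(T \right)} = 3 - 5 = -2$)
$E{\left(P \right)} = - \frac{5 P}{6}$ ($E{\left(P \right)} = - \frac{\left(-1\right) \left(-5\right) P}{6} = - \frac{5 P}{6}$)
$K{\left(t \right)} = -20 + 20 t^{2}$ ($K{\left(t \right)} = - 3 \cdot 4 \left(- \frac{5 \left(\left(t^{2} + t t\right) - 2\right)}{6}\right) = - 3 \cdot 4 \left(- \frac{5 \left(\left(t^{2} + t^{2}\right) - 2\right)}{6}\right) = - 3 \cdot 4 \left(- \frac{5 \left(2 t^{2} - 2\right)}{6}\right) = - 3 \cdot 4 \left(- \frac{5 \left(-2 + 2 t^{2}\right)}{6}\right) = - 3 \cdot 4 \left(\frac{5}{3} - \frac{5 t^{2}}{3}\right) = - 3 \left(\frac{20}{3} - \frac{20 t^{2}}{3}\right) = -20 + 20 t^{2}$)
$\left(K{\left(-5 \right)} + w{\left(-8 \right)}\right)^{2} = \left(\left(-20 + 20 \left(-5\right)^{2}\right) - 2\right)^{2} = \left(\left(-20 + 20 \cdot 25\right) - 2\right)^{2} = \left(\left(-20 + 500\right) - 2\right)^{2} = \left(480 - 2\right)^{2} = 478^{2} = 228484$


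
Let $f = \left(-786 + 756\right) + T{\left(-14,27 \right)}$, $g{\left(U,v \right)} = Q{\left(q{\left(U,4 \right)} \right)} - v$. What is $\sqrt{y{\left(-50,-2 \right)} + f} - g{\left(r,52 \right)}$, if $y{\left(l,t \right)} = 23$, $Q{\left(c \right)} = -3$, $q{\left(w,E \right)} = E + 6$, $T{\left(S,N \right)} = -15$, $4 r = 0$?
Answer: $55 + i \sqrt{22} \approx 55.0 + 4.6904 i$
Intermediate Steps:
$r = 0$ ($r = \frac{1}{4} \cdot 0 = 0$)
$q{\left(w,E \right)} = 6 + E$
$g{\left(U,v \right)} = -3 - v$
$f = -45$ ($f = \left(-786 + 756\right) - 15 = -30 - 15 = -45$)
$\sqrt{y{\left(-50,-2 \right)} + f} - g{\left(r,52 \right)} = \sqrt{23 - 45} - \left(-3 - 52\right) = \sqrt{-22} - \left(-3 - 52\right) = i \sqrt{22} - -55 = i \sqrt{22} + 55 = 55 + i \sqrt{22}$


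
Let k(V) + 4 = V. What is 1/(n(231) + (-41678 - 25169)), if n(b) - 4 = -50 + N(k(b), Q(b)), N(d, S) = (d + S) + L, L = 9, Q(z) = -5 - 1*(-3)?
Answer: -1/66659 ≈ -1.5002e-5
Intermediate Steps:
k(V) = -4 + V
Q(z) = -2 (Q(z) = -5 + 3 = -2)
N(d, S) = 9 + S + d (N(d, S) = (d + S) + 9 = (S + d) + 9 = 9 + S + d)
n(b) = -43 + b (n(b) = 4 + (-50 + (9 - 2 + (-4 + b))) = 4 + (-50 + (3 + b)) = 4 + (-47 + b) = -43 + b)
1/(n(231) + (-41678 - 25169)) = 1/((-43 + 231) + (-41678 - 25169)) = 1/(188 - 66847) = 1/(-66659) = -1/66659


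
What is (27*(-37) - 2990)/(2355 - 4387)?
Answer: 3989/2032 ≈ 1.9631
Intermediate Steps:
(27*(-37) - 2990)/(2355 - 4387) = (-999 - 2990)/(-2032) = -3989*(-1/2032) = 3989/2032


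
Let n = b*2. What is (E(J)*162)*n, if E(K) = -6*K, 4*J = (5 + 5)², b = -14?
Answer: 680400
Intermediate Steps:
J = 25 (J = (5 + 5)²/4 = (¼)*10² = (¼)*100 = 25)
n = -28 (n = -14*2 = -28)
(E(J)*162)*n = (-6*25*162)*(-28) = -150*162*(-28) = -24300*(-28) = 680400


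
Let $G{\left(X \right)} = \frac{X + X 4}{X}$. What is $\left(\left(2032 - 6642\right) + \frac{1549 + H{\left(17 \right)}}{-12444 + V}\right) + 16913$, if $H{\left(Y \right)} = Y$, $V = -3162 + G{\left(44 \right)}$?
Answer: $\frac{191937537}{15601} \approx 12303.0$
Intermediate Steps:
$G{\left(X \right)} = 5$ ($G{\left(X \right)} = \frac{X + 4 X}{X} = \frac{5 X}{X} = 5$)
$V = -3157$ ($V = -3162 + 5 = -3157$)
$\left(\left(2032 - 6642\right) + \frac{1549 + H{\left(17 \right)}}{-12444 + V}\right) + 16913 = \left(\left(2032 - 6642\right) + \frac{1549 + 17}{-12444 - 3157}\right) + 16913 = \left(\left(2032 - 6642\right) + \frac{1566}{-15601}\right) + 16913 = \left(\left(2032 - 6642\right) + 1566 \left(- \frac{1}{15601}\right)\right) + 16913 = \left(-4610 - \frac{1566}{15601}\right) + 16913 = - \frac{71922176}{15601} + 16913 = \frac{191937537}{15601}$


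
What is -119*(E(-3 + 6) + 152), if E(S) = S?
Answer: -18445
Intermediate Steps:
-119*(E(-3 + 6) + 152) = -119*((-3 + 6) + 152) = -119*(3 + 152) = -119*155 = -18445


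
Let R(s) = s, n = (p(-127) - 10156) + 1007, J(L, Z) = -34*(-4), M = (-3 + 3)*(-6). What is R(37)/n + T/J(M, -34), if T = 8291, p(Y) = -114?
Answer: 76794501/1259768 ≈ 60.959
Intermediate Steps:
M = 0 (M = 0*(-6) = 0)
J(L, Z) = 136
n = -9263 (n = (-114 - 10156) + 1007 = -10270 + 1007 = -9263)
R(37)/n + T/J(M, -34) = 37/(-9263) + 8291/136 = 37*(-1/9263) + 8291*(1/136) = -37/9263 + 8291/136 = 76794501/1259768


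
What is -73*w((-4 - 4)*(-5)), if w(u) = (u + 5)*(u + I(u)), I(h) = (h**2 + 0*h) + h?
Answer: -5518800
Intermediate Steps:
I(h) = h + h**2 (I(h) = (h**2 + 0) + h = h**2 + h = h + h**2)
w(u) = (5 + u)*(u + u*(1 + u)) (w(u) = (u + 5)*(u + u*(1 + u)) = (5 + u)*(u + u*(1 + u)))
-73*w((-4 - 4)*(-5)) = -73*(-4 - 4)*(-5)*(10 + ((-4 - 4)*(-5))**2 + 7*((-4 - 4)*(-5))) = -73*(-8*(-5))*(10 + (-8*(-5))**2 + 7*(-8*(-5))) = -2920*(10 + 40**2 + 7*40) = -2920*(10 + 1600 + 280) = -2920*1890 = -73*75600 = -5518800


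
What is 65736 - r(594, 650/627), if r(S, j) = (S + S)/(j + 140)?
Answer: 2906144802/44215 ≈ 65728.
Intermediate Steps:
r(S, j) = 2*S/(140 + j) (r(S, j) = (2*S)/(140 + j) = 2*S/(140 + j))
65736 - r(594, 650/627) = 65736 - 2*594/(140 + 650/627) = 65736 - 2*594/88430/627 = 65736 - 2*594*627/88430 = 65736 - 1*372438/44215 = 65736 - 372438/44215 = 2906144802/44215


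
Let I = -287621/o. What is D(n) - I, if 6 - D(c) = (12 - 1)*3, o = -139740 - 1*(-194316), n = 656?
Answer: -1185931/54576 ≈ -21.730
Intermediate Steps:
o = 54576 (o = -139740 + 194316 = 54576)
D(c) = -27 (D(c) = 6 - (12 - 1)*3 = 6 - 11*3 = 6 - 1*33 = 6 - 33 = -27)
I = -287621/54576 ≈ -5.2701
D(n) - I = -27 - 1*(-287621/54576) = -27 + 287621/54576 = -1185931/54576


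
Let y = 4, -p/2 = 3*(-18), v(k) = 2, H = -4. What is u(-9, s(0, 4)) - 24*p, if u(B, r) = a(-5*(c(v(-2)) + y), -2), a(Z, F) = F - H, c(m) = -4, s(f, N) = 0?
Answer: -2590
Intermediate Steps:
p = 108 (p = -6*(-18) = -2*(-54) = 108)
a(Z, F) = 4 + F (a(Z, F) = F - 1*(-4) = F + 4 = 4 + F)
u(B, r) = 2 (u(B, r) = 4 - 2 = 2)
u(-9, s(0, 4)) - 24*p = 2 - 24*108 = 2 - 2592 = -2590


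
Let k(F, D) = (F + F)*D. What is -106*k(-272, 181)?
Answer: 10437184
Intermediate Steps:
k(F, D) = 2*D*F (k(F, D) = (2*F)*D = 2*D*F)
-106*k(-272, 181) = -212*181*(-272) = -106*(-98464) = 10437184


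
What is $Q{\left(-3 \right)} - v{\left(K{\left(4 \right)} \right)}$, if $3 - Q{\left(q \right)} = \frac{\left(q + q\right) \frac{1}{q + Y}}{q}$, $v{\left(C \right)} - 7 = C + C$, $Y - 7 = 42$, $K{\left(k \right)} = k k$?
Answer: $- \frac{829}{23} \approx -36.043$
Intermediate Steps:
$K{\left(k \right)} = k^{2}$
$Y = 49$ ($Y = 7 + 42 = 49$)
$v{\left(C \right)} = 7 + 2 C$ ($v{\left(C \right)} = 7 + \left(C + C\right) = 7 + 2 C$)
$Q{\left(q \right)} = 3 - \frac{2}{49 + q}$ ($Q{\left(q \right)} = 3 - \frac{\left(q + q\right) \frac{1}{q + 49}}{q} = 3 - \frac{2 q \frac{1}{49 + q}}{q} = 3 - \frac{2}{49 + q}$)
$Q{\left(-3 \right)} - v{\left(K{\left(4 \right)} \right)} = \frac{145 + 3 \left(-3\right)}{49 - 3} - \left(7 + 2 \cdot 4^{2}\right) = \frac{145 - 9}{46} - \left(7 + 2 \cdot 16\right) = \frac{1}{46} \cdot 136 - \left(7 + 32\right) = \frac{68}{23} - 39 = - \frac{829}{23}$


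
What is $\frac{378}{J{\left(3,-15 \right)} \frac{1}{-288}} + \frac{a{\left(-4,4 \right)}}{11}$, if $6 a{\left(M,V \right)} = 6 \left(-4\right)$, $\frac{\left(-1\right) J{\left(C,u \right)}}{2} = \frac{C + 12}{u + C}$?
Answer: $- \frac{2395028}{55} \approx -43546.0$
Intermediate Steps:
$J{\left(C,u \right)} = - \frac{2 \left(12 + C\right)}{C + u}$ ($J{\left(C,u \right)} = - 2 \frac{C + 12}{u + C} = - 2 \frac{12 + C}{C + u} = - \frac{2 \left(12 + C\right)}{C + u}$)
$a{\left(M,V \right)} = -4$ ($a{\left(M,V \right)} = \frac{6 \left(-4\right)}{6} = \frac{1}{6} \left(-24\right) = -4$)
$\frac{378}{J{\left(3,-15 \right)} \frac{1}{-288}} + \frac{a{\left(-4,4 \right)}}{11} = \frac{378}{\frac{2 \left(-12 - 3\right)}{3 - 15} \frac{1}{-288}} - \frac{4}{11} = \frac{378}{\frac{2 \left(-12 - 3\right)}{-12} \left(- \frac{1}{288}\right)} - \frac{4}{11} = \frac{378}{2 \left(- \frac{1}{12}\right) \left(-15\right) \left(- \frac{1}{288}\right)} - \frac{4}{11} = \frac{378}{\frac{5}{2} \left(- \frac{1}{288}\right)} - \frac{4}{11} = \frac{378}{- \frac{5}{576}} - \frac{4}{11} = 378 \left(- \frac{576}{5}\right) - \frac{4}{11} = - \frac{217728}{5} - \frac{4}{11} = - \frac{2395028}{55}$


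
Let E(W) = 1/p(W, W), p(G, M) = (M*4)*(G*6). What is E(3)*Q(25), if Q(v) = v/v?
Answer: 1/216 ≈ 0.0046296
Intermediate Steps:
Q(v) = 1
p(G, M) = 24*G*M (p(G, M) = (4*M)*(6*G) = 24*G*M)
E(W) = 1/(24*W²) (E(W) = 1/(24*W*W) = 1/(24*W²))
E(3)*Q(25) = ((1/24)/3²)*1 = ((1/24)*(⅑))*1 = (1/216)*1 = 1/216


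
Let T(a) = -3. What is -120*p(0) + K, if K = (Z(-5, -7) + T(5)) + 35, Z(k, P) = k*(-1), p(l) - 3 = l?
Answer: -323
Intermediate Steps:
p(l) = 3 + l
Z(k, P) = -k
K = 37 (K = (-1*(-5) - 3) + 35 = (5 - 3) + 35 = 2 + 35 = 37)
-120*p(0) + K = -120*(3 + 0) + 37 = -120*3 + 37 = -360 + 37 = -323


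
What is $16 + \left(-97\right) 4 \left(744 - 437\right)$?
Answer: $-119100$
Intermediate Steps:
$16 + \left(-97\right) 4 \left(744 - 437\right) = 16 - 119116 = -119100$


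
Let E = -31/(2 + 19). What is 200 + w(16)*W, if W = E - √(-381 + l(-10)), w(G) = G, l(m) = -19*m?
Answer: 3704/21 - 16*I*√191 ≈ 176.38 - 221.12*I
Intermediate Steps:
E = -31/21 ≈ -1.4762
W = -31/21 - I*√191 (W = -31/21 - √(-381 - 19*(-10)) = -31/21 - √(-381 + 190) = -31/21 - √(-191) = -31/21 - I*√191 ≈ -1.4762 - 13.82*I)
200 + w(16)*W = 200 + 16*(-31/21 - I*√191) = 200 + (-496/21 - 16*I*√191) = 3704/21 - 16*I*√191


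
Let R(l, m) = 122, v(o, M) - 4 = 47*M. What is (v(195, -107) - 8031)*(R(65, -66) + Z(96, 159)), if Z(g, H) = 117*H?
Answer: -244473600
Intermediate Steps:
v(o, M) = 4 + 47*M
(v(195, -107) - 8031)*(R(65, -66) + Z(96, 159)) = ((4 + 47*(-107)) - 8031)*(122 + 117*159) = ((4 - 5029) - 8031)*(122 + 18603) = (-5025 - 8031)*18725 = -13056*18725 = -244473600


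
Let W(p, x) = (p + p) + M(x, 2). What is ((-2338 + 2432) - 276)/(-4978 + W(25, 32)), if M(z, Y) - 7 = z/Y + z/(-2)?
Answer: 26/703 ≈ 0.036984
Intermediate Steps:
M(z, Y) = 7 - z/2 + z/Y (M(z, Y) = 7 + (z/Y + z/(-2)) = 7 + (z/Y + z*(-½)) = 7 + (z/Y - z/2) = 7 + (-z/2 + z/Y) = 7 - z/2 + z/Y)
W(p, x) = 7 + 2*p (W(p, x) = (p + p) + (7 - x/2 + x/2) = 2*p + (7 - x/2 + x*(½)) = 2*p + (7 - x/2 + x/2) = 2*p + 7 = 7 + 2*p)
((-2338 + 2432) - 276)/(-4978 + W(25, 32)) = ((-2338 + 2432) - 276)/(-4978 + (7 + 2*25)) = (94 - 276)/(-4978 + (7 + 50)) = -182/(-4978 + 57) = -182/(-4921) = -182*(-1/4921) = 26/703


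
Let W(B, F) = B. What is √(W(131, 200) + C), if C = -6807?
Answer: 2*I*√1669 ≈ 81.707*I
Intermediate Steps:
√(W(131, 200) + C) = √(131 - 6807) = √(-6676) = 2*I*√1669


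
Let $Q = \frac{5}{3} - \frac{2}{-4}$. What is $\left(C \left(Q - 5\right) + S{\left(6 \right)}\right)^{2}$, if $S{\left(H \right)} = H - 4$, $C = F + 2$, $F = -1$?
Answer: $\frac{25}{36} \approx 0.69444$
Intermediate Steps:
$C = 1$ ($C = -1 + 2 = 1$)
$S{\left(H \right)} = -4 + H$
$Q = \frac{13}{6}$ ($Q = 5 \cdot \frac{1}{3} - - \frac{1}{2} = \frac{5}{3} + \frac{1}{2} = \frac{13}{6} \approx 2.1667$)
$\left(C \left(Q - 5\right) + S{\left(6 \right)}\right)^{2} = \left(1 \left(\frac{13}{6} - 5\right) + \left(-4 + 6\right)\right)^{2} = \left(1 \left(- \frac{17}{6}\right) + 2\right)^{2} = \left(- \frac{17}{6} + 2\right)^{2} = \left(- \frac{5}{6}\right)^{2} = \frac{25}{36}$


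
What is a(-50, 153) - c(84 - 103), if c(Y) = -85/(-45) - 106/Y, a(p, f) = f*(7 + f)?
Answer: 4184803/171 ≈ 24473.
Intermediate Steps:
c(Y) = 17/9 - 106/Y (c(Y) = -85*(-1/45) - 106/Y = 17/9 - 106/Y)
a(-50, 153) - c(84 - 103) = 153*(7 + 153) - (17/9 - 106/(84 - 103)) = 153*160 - (17/9 - 106/(-19)) = 24480 - (17/9 - 106*(-1/19)) = 24480 - (17/9 + 106/19) = 24480 - 1*1277/171 = 24480 - 1277/171 = 4184803/171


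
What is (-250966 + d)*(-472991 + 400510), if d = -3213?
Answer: 18423148099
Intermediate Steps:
(-250966 + d)*(-472991 + 400510) = (-250966 - 3213)*(-472991 + 400510) = -254179*(-72481) = 18423148099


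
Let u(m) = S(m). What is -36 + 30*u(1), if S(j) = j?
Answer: -6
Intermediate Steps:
u(m) = m
-36 + 30*u(1) = -36 + 30*1 = -36 + 30 = -6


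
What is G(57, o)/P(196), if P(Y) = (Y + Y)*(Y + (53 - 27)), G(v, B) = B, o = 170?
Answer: 85/43512 ≈ 0.0019535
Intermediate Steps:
P(Y) = 2*Y*(26 + Y) (P(Y) = (2*Y)*(Y + 26) = (2*Y)*(26 + Y) = 2*Y*(26 + Y))
G(57, o)/P(196) = 170/((2*196*(26 + 196))) = 170/((2*196*222)) = 170/87024 = 170*(1/87024) = 85/43512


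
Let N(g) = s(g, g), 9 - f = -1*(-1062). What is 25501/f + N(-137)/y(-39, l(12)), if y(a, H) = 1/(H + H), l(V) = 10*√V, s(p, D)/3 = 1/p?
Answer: -25501/1053 - 120*√3/137 ≈ -25.735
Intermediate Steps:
s(p, D) = 3/p
f = -1053 (f = 9 - (-1)*(-1062) = 9 - 1*1062 = 9 - 1062 = -1053)
N(g) = 3/g
y(a, H) = 1/(2*H)
25501/f + N(-137)/y(-39, l(12)) = 25501/(-1053) + (3/(-137))/((1/(2*((10*√12))))) = 25501*(-1/1053) + (3*(-1/137))/((1/(2*((10*(2*√3)))))) = -25501/1053 - 3*40*√3/137 = -25501/1053 - 120*√3/137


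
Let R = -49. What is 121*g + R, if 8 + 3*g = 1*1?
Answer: -994/3 ≈ -331.33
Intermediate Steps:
g = -7/3 (g = -8/3 + (1*1)/3 = -8/3 + (⅓)*1 = -8/3 + ⅓ = -7/3 ≈ -2.3333)
121*g + R = 121*(-7/3) - 49 = -847/3 - 49 = -994/3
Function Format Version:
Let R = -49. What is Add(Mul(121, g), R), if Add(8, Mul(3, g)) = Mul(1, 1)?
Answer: Rational(-994, 3) ≈ -331.33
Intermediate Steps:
g = Rational(-7, 3) (g = Add(Rational(-8, 3), Mul(Rational(1, 3), Mul(1, 1))) = Add(Rational(-8, 3), Mul(Rational(1, 3), 1)) = Add(Rational(-8, 3), Rational(1, 3)) = Rational(-7, 3) ≈ -2.3333)
Add(Mul(121, g), R) = Add(Mul(121, Rational(-7, 3)), -49) = Add(Rational(-847, 3), -49) = Rational(-994, 3)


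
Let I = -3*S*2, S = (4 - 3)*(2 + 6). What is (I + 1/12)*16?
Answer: -2300/3 ≈ -766.67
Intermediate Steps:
S = 8 (S = 1*8 = 8)
I = -48 (I = -3*8*2 = -24*2 = -48)
(I + 1/12)*16 = (-48 + 1/12)*16 = -575/12*16 = -2300/3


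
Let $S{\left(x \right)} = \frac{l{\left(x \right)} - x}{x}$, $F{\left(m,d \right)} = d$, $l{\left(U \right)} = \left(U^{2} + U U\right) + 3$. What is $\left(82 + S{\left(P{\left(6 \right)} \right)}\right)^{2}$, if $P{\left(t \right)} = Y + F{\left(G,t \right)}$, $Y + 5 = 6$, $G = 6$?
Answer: $\frac{446224}{49} \approx 9106.6$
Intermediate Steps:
$l{\left(U \right)} = 3 + 2 U^{2}$ ($l{\left(U \right)} = \left(U^{2} + U^{2}\right) + 3 = 2 U^{2} + 3 = 3 + 2 U^{2}$)
$Y = 1$ ($Y = -5 + 6 = 1$)
$P{\left(t \right)} = 1 + t$
$S{\left(x \right)} = \frac{3 - x + 2 x^{2}}{x}$ ($S{\left(x \right)} = \frac{\left(3 + 2 x^{2}\right) - x}{x} = \frac{3 - x + 2 x^{2}}{x}$)
$\left(82 + S{\left(P{\left(6 \right)} \right)}\right)^{2} = \left(82 + \left(-1 + 2 \left(1 + 6\right) + \frac{3}{1 + 6}\right)\right)^{2} = \left(82 + \left(-1 + 2 \cdot 7 + \frac{3}{7}\right)\right)^{2} = \left(82 + \left(-1 + 14 + 3 \cdot \frac{1}{7}\right)\right)^{2} = \left(82 + \left(-1 + 14 + \frac{3}{7}\right)\right)^{2} = \left(82 + \frac{94}{7}\right)^{2} = \left(\frac{668}{7}\right)^{2} = \frac{446224}{49}$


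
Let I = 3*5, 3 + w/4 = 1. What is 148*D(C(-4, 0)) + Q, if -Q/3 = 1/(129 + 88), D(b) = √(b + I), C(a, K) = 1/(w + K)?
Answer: -3/217 + 37*√238 ≈ 570.79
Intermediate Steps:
w = -8 (w = -12 + 4*1 = -12 + 4 = -8)
I = 15
C(a, K) = 1/(-8 + K)
D(b) = √(15 + b) (D(b) = √(b + 15) = √(15 + b))
Q = -3/217 (Q = -3/(129 + 88) = -3/217 ≈ -0.013825)
148*D(C(-4, 0)) + Q = 148*√(15 + 1/(-8 + 0)) - 3/217 = 148*√(15 + 1/(-8)) - 3/217 = 148*√(15 - ⅛) - 3/217 = 148*√(119/8) - 3/217 = 148*(√238/4) - 3/217 = 37*√238 - 3/217 = -3/217 + 37*√238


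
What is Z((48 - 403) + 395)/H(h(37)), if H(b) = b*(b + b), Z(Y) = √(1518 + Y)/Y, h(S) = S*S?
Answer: √1558/149932880 ≈ 2.6326e-7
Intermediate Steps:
h(S) = S²
Z(Y) = √(1518 + Y)/Y
H(b) = 2*b² (H(b) = b*(2*b) = 2*b²)
Z((48 - 403) + 395)/H(h(37)) = (√(1518 + ((48 - 403) + 395))/((48 - 403) + 395))/((2*(37²)²)) = (√(1518 + (-355 + 395))/(-355 + 395))/((2*1369²)) = (√(1518 + 40)/40)/((2*1874161)) = (√1558/40)/3748322 = (√1558/40)*(1/3748322) = √1558/149932880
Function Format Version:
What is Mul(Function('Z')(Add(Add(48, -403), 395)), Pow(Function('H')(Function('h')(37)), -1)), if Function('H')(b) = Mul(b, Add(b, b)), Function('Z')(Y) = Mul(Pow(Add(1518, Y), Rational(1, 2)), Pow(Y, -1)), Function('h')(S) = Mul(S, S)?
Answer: Mul(Rational(1, 149932880), Pow(1558, Rational(1, 2))) ≈ 2.6326e-7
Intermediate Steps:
Function('h')(S) = Pow(S, 2)
Function('Z')(Y) = Mul(Pow(Y, -1), Pow(Add(1518, Y), Rational(1, 2)))
Function('H')(b) = Mul(2, Pow(b, 2)) (Function('H')(b) = Mul(b, Mul(2, b)) = Mul(2, Pow(b, 2)))
Mul(Function('Z')(Add(Add(48, -403), 395)), Pow(Function('H')(Function('h')(37)), -1)) = Mul(Mul(Pow(Add(Add(48, -403), 395), -1), Pow(Add(1518, Add(Add(48, -403), 395)), Rational(1, 2))), Pow(Mul(2, Pow(Pow(37, 2), 2)), -1)) = Mul(Mul(Pow(Add(-355, 395), -1), Pow(Add(1518, Add(-355, 395)), Rational(1, 2))), Pow(Mul(2, Pow(1369, 2)), -1)) = Mul(Mul(Pow(40, -1), Pow(Add(1518, 40), Rational(1, 2))), Pow(Mul(2, 1874161), -1)) = Mul(Mul(Rational(1, 40), Pow(1558, Rational(1, 2))), Pow(3748322, -1)) = Mul(Mul(Rational(1, 40), Pow(1558, Rational(1, 2))), Rational(1, 3748322)) = Mul(Rational(1, 149932880), Pow(1558, Rational(1, 2)))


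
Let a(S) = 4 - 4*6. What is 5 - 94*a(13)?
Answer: 1885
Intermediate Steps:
a(S) = -20 (a(S) = 4 - 24 = -20)
5 - 94*a(13) = 5 - 94*(-20) = 5 + 1880 = 1885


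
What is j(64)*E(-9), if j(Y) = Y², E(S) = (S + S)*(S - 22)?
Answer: 2285568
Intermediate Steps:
E(S) = 2*S*(-22 + S) (E(S) = (2*S)*(-22 + S) = 2*S*(-22 + S))
j(64)*E(-9) = 64²*(2*(-9)*(-22 - 9)) = 4096*(2*(-9)*(-31)) = 4096*558 = 2285568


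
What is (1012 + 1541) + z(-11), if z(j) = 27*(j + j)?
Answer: 1959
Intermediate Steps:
z(j) = 54*j (z(j) = 27*(2*j) = 54*j)
(1012 + 1541) + z(-11) = (1012 + 1541) + 54*(-11) = 2553 - 594 = 1959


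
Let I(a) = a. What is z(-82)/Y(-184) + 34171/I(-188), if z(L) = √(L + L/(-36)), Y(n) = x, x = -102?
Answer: -34171/188 - I*√2870/612 ≈ -181.76 - 0.087537*I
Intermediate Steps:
Y(n) = -102
z(L) = √35*√L/6 (z(L) = √(L + L*(-1/36)) = √(L - L/36) = √(35*L/36) = √35*√L/6)
z(-82)/Y(-184) + 34171/I(-188) = (√35*√(-82)/6)/(-102) + 34171/(-188) = (√35*(I*√82)/6)*(-1/102) + 34171*(-1/188) = (I*√2870/6)*(-1/102) - 34171/188 = -I*√2870/612 - 34171/188 = -34171/188 - I*√2870/612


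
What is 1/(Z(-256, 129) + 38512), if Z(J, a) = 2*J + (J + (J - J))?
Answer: 1/37744 ≈ 2.6494e-5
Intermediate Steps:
Z(J, a) = 3*J (Z(J, a) = 2*J + (J + 0) = 2*J + J = 3*J)
1/(Z(-256, 129) + 38512) = 1/(3*(-256) + 38512) = 1/(-768 + 38512) = 1/37744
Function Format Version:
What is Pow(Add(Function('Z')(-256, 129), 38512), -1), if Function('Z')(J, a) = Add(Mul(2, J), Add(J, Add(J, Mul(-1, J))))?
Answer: Rational(1, 37744) ≈ 2.6494e-5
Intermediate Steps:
Function('Z')(J, a) = Mul(3, J) (Function('Z')(J, a) = Add(Mul(2, J), Add(J, 0)) = Add(Mul(2, J), J) = Mul(3, J))
Pow(Add(Function('Z')(-256, 129), 38512), -1) = Pow(Add(Mul(3, -256), 38512), -1) = Pow(Add(-768, 38512), -1) = Pow(37744, -1) = Rational(1, 37744)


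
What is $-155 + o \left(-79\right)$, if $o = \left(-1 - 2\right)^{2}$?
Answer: $-866$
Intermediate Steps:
$o = 9$ ($o = \left(-3\right)^{2} = 9$)
$-155 + o \left(-79\right) = -155 + 9 \left(-79\right) = -155 - 711 = -866$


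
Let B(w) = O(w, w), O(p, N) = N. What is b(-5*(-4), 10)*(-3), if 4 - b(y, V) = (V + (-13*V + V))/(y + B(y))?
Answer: -81/4 ≈ -20.250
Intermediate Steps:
B(w) = w
b(y, V) = 4 + 11*V/(2*y) (b(y, V) = 4 - (V + (-13*V + V))/(y + y) = 4 - (V - 12*V)/(2*y) = 4 - (-11*V)*1/(2*y) = 4 - (-11)*V/(2*y) = 4 + 11*V/(2*y))
b(-5*(-4), 10)*(-3) = (4 + (11/2)*10/(-5*(-4)))*(-3) = (4 + (11/2)*10/20)*(-3) = (4 + (11/2)*10*(1/20))*(-3) = (4 + 11/4)*(-3) = (27/4)*(-3) = -81/4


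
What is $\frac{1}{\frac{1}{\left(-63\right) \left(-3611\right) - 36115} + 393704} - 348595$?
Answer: $- \frac{26265337910179857}{75346284113} \approx -3.486 \cdot 10^{5}$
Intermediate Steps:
$\frac{1}{\frac{1}{\left(-63\right) \left(-3611\right) - 36115} + 393704} - 348595 = \frac{1}{\frac{1}{227493 - 36115} + 393704} - 348595 = \frac{1}{\frac{1}{191378} + 393704} - 348595 = \frac{1}{\frac{75346284113}{191378}} - 348595 = \frac{191378}{75346284113} - 348595 = - \frac{26265337910179857}{75346284113}$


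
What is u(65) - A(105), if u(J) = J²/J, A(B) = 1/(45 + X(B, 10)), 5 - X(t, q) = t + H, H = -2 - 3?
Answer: 3251/50 ≈ 65.020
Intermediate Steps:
H = -5
X(t, q) = 10 - t (X(t, q) = 5 - (t - 5) = 5 - (-5 + t) = 5 + (5 - t) = 10 - t)
A(B) = 1/(55 - B) (A(B) = 1/(45 + (10 - B)) = 1/(55 - B))
u(J) = J
u(65) - A(105) = 65 - (-1)/(-55 + 105) = 65 - (-1)/50 = 65 - 1*(-1/50) = 65 + 1/50 = 3251/50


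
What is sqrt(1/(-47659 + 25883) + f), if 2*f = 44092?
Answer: sqrt(653380298895)/5444 ≈ 148.48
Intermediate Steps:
f = 22046 (f = (1/2)*44092 = 22046)
sqrt(1/(-47659 + 25883) + f) = sqrt(1/(-47659 + 25883) + 22046) = sqrt(1/(-21776) + 22046) = sqrt(-1/21776 + 22046) = sqrt(480073695/21776) = sqrt(653380298895)/5444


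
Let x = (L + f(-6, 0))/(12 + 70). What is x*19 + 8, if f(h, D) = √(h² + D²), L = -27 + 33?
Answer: 442/41 ≈ 10.780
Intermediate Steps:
L = 6
f(h, D) = √(D² + h²)
x = 6/41 (x = (6 + √(0² + (-6)²))/(12 + 70) = (6 + √(0 + 36))/82 = (6 + √36)*(1/82) = (6 + 6)*(1/82) = 12*(1/82) = 6/41 ≈ 0.14634)
x*19 + 8 = (6/41)*19 + 8 = 114/41 + 8 = 442/41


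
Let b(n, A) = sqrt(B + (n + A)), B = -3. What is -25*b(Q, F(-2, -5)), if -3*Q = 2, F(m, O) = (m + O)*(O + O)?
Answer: -25*sqrt(597)/3 ≈ -203.61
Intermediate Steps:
F(m, O) = 2*O*(O + m) (F(m, O) = (O + m)*(2*O) = 2*O*(O + m))
Q = -2/3 (Q = -1/3*2 = -2/3 ≈ -0.66667)
b(n, A) = sqrt(-3 + A + n) (b(n, A) = sqrt(-3 + (n + A)) = sqrt(-3 + (A + n)) = sqrt(-3 + A + n))
-25*b(Q, F(-2, -5)) = -25*sqrt(-3 + 2*(-5)*(-5 - 2) - 2/3) = -25*sqrt(-3 + 2*(-5)*(-7) - 2/3) = -25*sqrt(-3 + 70 - 2/3) = -25*sqrt(597)/3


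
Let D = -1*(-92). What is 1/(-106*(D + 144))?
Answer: -1/25016 ≈ -3.9974e-5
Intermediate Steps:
D = 92
1/(-106*(D + 144)) = 1/(-106*(92 + 144)) = 1/(-106*236) = 1/(-25016) = -1/25016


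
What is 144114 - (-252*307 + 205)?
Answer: 221273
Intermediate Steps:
144114 - (-252*307 + 205) = 144114 - (-77364 + 205) = 144114 - 1*(-77159) = 144114 + 77159 = 221273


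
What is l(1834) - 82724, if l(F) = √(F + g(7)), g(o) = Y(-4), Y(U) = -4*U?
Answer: -82724 + 5*√74 ≈ -82681.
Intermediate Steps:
g(o) = 16 (g(o) = -4*(-4) = 16)
l(F) = √(16 + F) (l(F) = √(F + 16) = √(16 + F))
l(1834) - 82724 = √(16 + 1834) - 82724 = √1850 - 82724 = 5*√74 - 82724 = -82724 + 5*√74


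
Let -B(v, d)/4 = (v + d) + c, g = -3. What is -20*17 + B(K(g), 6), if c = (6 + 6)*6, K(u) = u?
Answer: -640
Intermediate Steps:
c = 72 (c = 12*6 = 72)
B(v, d) = -288 - 4*d - 4*v (B(v, d) = -4*((v + d) + 72) = -4*((d + v) + 72) = -4*(72 + d + v) = -288 - 4*d - 4*v)
-20*17 + B(K(g), 6) = -20*17 + (-288 - 4*6 - 4*(-3)) = -340 + (-288 - 24 + 12) = -340 - 300 = -640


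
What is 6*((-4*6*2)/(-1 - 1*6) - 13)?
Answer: -258/7 ≈ -36.857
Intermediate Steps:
6*((-4*6*2)/(-1 - 1*6) - 13) = 6*((-24*2)/(-1 - 6) - 13) = 6*(-48/(-7) - 13) = 6*(-48*(-⅐) - 13) = 6*(48/7 - 13) = 6*(-43/7) = -258/7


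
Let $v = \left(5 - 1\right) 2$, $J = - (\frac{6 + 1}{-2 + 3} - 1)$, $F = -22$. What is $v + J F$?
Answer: $140$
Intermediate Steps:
$J = -6$ ($J = - (\frac{7}{1} - 1) = - (7 \cdot 1 - 1) = - (7 - 1) = \left(-1\right) 6 = -6$)
$v = 8$ ($v = 4 \cdot 2 = 8$)
$v + J F = 8 - -132 = 8 + 132 = 140$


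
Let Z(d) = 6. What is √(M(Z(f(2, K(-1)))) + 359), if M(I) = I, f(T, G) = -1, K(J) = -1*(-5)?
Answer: √365 ≈ 19.105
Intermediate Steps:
K(J) = 5
√(M(Z(f(2, K(-1)))) + 359) = √(6 + 359) = √365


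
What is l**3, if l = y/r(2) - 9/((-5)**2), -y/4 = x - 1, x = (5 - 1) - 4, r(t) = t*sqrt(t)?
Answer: -34479/15625 + 1493*sqrt(2)/625 ≈ 1.1716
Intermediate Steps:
r(t) = t**(3/2)
x = 0 (x = 4 - 4 = 0)
y = 4 (y = -4*(0 - 1) = -4*(-1) = 4)
l = -9/25 + sqrt(2) (l = 4/(2**(3/2)) - 9/((-5)**2) = 4/((2*sqrt(2))) - 9/25 = 4*(sqrt(2)/4) - 9*1/25 = sqrt(2) - 9/25 = -9/25 + sqrt(2) ≈ 1.0542)
l**3 = (-9/25 + sqrt(2))**3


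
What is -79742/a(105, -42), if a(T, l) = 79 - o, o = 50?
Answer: -79742/29 ≈ -2749.7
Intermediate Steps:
a(T, l) = 29 (a(T, l) = 79 - 1*50 = 79 - 50 = 29)
-79742/a(105, -42) = -79742/29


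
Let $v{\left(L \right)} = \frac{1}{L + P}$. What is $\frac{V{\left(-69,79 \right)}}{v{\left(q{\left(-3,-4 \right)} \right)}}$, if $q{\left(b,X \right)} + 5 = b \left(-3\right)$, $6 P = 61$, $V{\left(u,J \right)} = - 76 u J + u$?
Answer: $\frac{11735865}{2} \approx 5.8679 \cdot 10^{6}$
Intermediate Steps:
$V{\left(u,J \right)} = u - 76 J u$ ($V{\left(u,J \right)} = - 76 J u + u = u - 76 J u$)
$P = \frac{61}{6}$ ($P = \frac{1}{6} \cdot 61 = \frac{61}{6} \approx 10.167$)
$q{\left(b,X \right)} = -5 - 3 b$ ($q{\left(b,X \right)} = -5 + b \left(-3\right) = -5 - 3 b$)
$v{\left(L \right)} = \frac{1}{\frac{61}{6} + L}$ ($v{\left(L \right)} = \frac{1}{L + \frac{61}{6}} = \frac{1}{\frac{61}{6} + L}$)
$\frac{V{\left(-69,79 \right)}}{v{\left(q{\left(-3,-4 \right)} \right)}} = \frac{\left(-69\right) \left(1 - 6004\right)}{6 \frac{1}{61 + 6 \left(-5 - -9\right)}} = \frac{\left(-69\right) \left(1 - 6004\right)}{6 \frac{1}{61 + 6 \left(-5 + 9\right)}} = \frac{\left(-69\right) \left(-6003\right)}{6 \frac{1}{61 + 6 \cdot 4}} = \frac{414207}{6 \frac{1}{61 + 24}} = \frac{414207}{6 \cdot \frac{1}{85}} = \frac{414207}{\frac{6}{85}} = 414207 \cdot \frac{85}{6} = \frac{11735865}{2}$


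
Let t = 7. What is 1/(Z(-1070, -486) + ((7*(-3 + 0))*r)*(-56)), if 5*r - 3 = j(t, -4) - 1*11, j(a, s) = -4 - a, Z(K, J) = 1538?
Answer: -5/14654 ≈ -0.00034120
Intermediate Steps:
r = -19/5 (r = ⅗ + ((-4 - 1*7) - 1*11)/5 = ⅗ + ((-4 - 7) - 11)/5 = ⅗ + (-11 - 11)/5 = ⅗ + (⅕)*(-22) = ⅗ - 22/5 = -19/5 ≈ -3.8000)
1/(Z(-1070, -486) + ((7*(-3 + 0))*r)*(-56)) = 1/(1538 + ((7*(-3 + 0))*(-19/5))*(-56)) = 1/(1538 + ((7*(-3))*(-19/5))*(-56)) = 1/(1538 - 21*(-19/5)*(-56)) = 1/(1538 + (399/5)*(-56)) = 1/(1538 - 22344/5) = 1/(-14654/5) = -5/14654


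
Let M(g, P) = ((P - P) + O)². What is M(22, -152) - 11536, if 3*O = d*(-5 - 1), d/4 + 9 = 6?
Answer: -10960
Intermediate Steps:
d = -12 (d = -36 + 4*6 = -36 + 24 = -12)
O = 24 (O = (-12*(-5 - 1))/3 = (-12*(-6))/3 = (⅓)*72 = 24)
M(g, P) = 576 (M(g, P) = ((P - P) + 24)² = (0 + 24)² = 24² = 576)
M(22, -152) - 11536 = 576 - 11536 = -10960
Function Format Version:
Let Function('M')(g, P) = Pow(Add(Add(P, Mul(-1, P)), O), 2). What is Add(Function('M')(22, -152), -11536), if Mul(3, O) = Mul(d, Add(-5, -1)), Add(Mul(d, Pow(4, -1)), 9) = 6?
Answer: -10960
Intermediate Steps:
d = -12 (d = Add(-36, Mul(4, 6)) = Add(-36, 24) = -12)
O = 24 (O = Mul(Rational(1, 3), Mul(-12, Add(-5, -1))) = Mul(Rational(1, 3), Mul(-12, -6)) = Mul(Rational(1, 3), 72) = 24)
Function('M')(g, P) = 576 (Function('M')(g, P) = Pow(Add(Add(P, Mul(-1, P)), 24), 2) = Pow(Add(0, 24), 2) = Pow(24, 2) = 576)
Add(Function('M')(22, -152), -11536) = Add(576, -11536) = -10960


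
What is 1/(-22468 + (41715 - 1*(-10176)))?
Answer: 1/29423 ≈ 3.3987e-5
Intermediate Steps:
1/(-22468 + (41715 - 1*(-10176))) = 1/(-22468 + (41715 + 10176)) = 1/(-22468 + 51891) = 1/29423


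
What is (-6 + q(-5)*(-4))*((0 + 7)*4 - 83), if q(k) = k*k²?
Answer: -27170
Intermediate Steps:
q(k) = k³
(-6 + q(-5)*(-4))*((0 + 7)*4 - 83) = (-6 + (-5)³*(-4))*((0 + 7)*4 - 83) = (-6 - 125*(-4))*(7*4 - 83) = (-6 + 500)*(28 - 83) = 494*(-55) = -27170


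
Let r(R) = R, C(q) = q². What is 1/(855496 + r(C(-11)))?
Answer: 1/855617 ≈ 1.1687e-6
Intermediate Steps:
1/(855496 + r(C(-11))) = 1/(855496 + (-11)²) = 1/(855496 + 121) = 1/855617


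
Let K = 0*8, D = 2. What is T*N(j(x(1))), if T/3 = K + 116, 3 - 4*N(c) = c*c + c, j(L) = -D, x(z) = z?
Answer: 87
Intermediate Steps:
K = 0
j(L) = -2 (j(L) = -1*2 = -2)
N(c) = 3/4 - c/4 - c**2/4 (N(c) = 3/4 - (c*c + c)/4 = 3/4 - (c**2 + c)/4 = 3/4 - (c + c**2)/4 = 3/4 + (-c/4 - c**2/4) = 3/4 - c/4 - c**2/4)
T = 348 (T = 3*(0 + 116) = 3*116 = 348)
T*N(j(x(1))) = 348*(3/4 - 1/4*(-2) - 1/4*(-2)**2) = 348*(3/4 + 1/2 - 1/4*4) = 348*(3/4 + 1/2 - 1) = 348*(1/4) = 87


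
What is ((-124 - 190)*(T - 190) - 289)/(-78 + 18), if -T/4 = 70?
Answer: -49097/20 ≈ -2454.9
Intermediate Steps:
T = -280 (T = -4*70 = -280)
((-124 - 190)*(T - 190) - 289)/(-78 + 18) = ((-124 - 190)*(-280 - 190) - 289)/(-78 + 18) = (-314*(-470) - 289)/(-60) = (147580 - 289)*(-1/60) = 147291*(-1/60) = -49097/20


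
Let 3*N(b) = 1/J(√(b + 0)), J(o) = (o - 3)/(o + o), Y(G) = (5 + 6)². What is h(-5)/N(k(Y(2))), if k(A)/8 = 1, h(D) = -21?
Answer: -63/2 + 189*√2/8 ≈ 1.9108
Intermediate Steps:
Y(G) = 121 (Y(G) = 11² = 121)
k(A) = 8 (k(A) = 8*1 = 8)
J(o) = (-3 + o)/(2*o) (J(o) = (-3 + o)/((2*o)) = (-3 + o)*(1/(2*o)) = (-3 + o)/(2*o))
N(b) = 2*√b/(3*(-3 + √b)) (N(b) = 1/(3*(((-3 + √(b + 0))/(2*(√(b + 0)))))) = 1/(3*(((-3 + √b)/(2*(√b))))) = 1/(3*(((-3 + √b)/(2*√b)))) = (2*√b/(-3 + √b))/3 = 2*√b/(3*(-3 + √b)))
h(-5)/N(k(Y(2))) = -21*3*√2*(-3 + √8)/8 = -21*3*√2*(-3 + 2*√2)/8 = -63*√2*(-3 + 2*√2)/8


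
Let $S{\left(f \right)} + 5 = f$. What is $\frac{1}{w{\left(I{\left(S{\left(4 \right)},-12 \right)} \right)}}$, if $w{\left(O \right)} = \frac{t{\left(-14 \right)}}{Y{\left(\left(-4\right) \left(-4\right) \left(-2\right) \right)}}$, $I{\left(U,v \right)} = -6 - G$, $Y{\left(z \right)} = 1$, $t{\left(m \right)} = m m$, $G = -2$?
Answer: $\frac{1}{196} \approx 0.005102$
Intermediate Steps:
$t{\left(m \right)} = m^{2}$
$S{\left(f \right)} = -5 + f$
$I{\left(U,v \right)} = -4$ ($I{\left(U,v \right)} = -6 - -2 = -6 + 2 = -4$)
$w{\left(O \right)} = 196$ ($w{\left(O \right)} = \frac{\left(-14\right)^{2}}{1} = 196 \cdot 1 = 196$)
$\frac{1}{w{\left(I{\left(S{\left(4 \right)},-12 \right)} \right)}} = \frac{1}{196}$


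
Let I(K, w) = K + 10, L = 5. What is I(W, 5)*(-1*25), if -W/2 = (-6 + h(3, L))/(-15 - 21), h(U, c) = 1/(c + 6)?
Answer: -47875/198 ≈ -241.79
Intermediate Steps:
h(U, c) = 1/(6 + c)
W = -65/198 (W = -2*(-6 + 1/(6 + 5))/(-15 - 21) = -2*(-6 + 1/11)/(-36) = -2*(-6 + 1/11)*(-1)/36 = -(-130)*(-1)/(11*36) = -2*65/396 = -65/198 ≈ -0.32828)
I(K, w) = 10 + K
I(W, 5)*(-1*25) = (10 - 65/198)*(-1*25) = (1915/198)*(-25) = -47875/198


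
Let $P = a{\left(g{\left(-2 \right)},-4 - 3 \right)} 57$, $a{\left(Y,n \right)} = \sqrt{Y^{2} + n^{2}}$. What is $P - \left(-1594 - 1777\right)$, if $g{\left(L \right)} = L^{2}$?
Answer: $3371 + 57 \sqrt{65} \approx 3830.5$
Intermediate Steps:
$P = 57 \sqrt{65}$ ($P = \sqrt{\left(\left(-2\right)^{2}\right)^{2} + \left(-4 - 3\right)^{2}} \cdot 57 = \sqrt{4^{2} + \left(-4 - 3\right)^{2}} \cdot 57 = \sqrt{16 + \left(-7\right)^{2}} \cdot 57 = \sqrt{16 + 49} \cdot 57 = \sqrt{65} \cdot 57 = 57 \sqrt{65} \approx 459.55$)
$P - \left(-1594 - 1777\right) = 57 \sqrt{65} - \left(-1594 - 1777\right) = 57 \sqrt{65} - -3371 = 57 \sqrt{65} + 3371 = 3371 + 57 \sqrt{65}$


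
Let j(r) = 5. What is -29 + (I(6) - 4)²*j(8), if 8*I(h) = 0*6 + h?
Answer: 381/16 ≈ 23.813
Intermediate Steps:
I(h) = h/8 (I(h) = (0*6 + h)/8 = (0 + h)/8 = h/8)
-29 + (I(6) - 4)²*j(8) = -29 + ((⅛)*6 - 4)²*5 = -29 + (¾ - 4)²*5 = -29 + (-13/4)²*5 = -29 + (169/16)*5 = -29 + 845/16 = 381/16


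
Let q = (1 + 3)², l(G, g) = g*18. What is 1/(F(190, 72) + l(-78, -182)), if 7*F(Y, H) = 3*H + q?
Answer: -7/22700 ≈ -0.00030837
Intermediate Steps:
l(G, g) = 18*g
q = 16 (q = 4² = 16)
F(Y, H) = 16/7 + 3*H/7 (F(Y, H) = (3*H + 16)/7 = (16 + 3*H)/7 = 16/7 + 3*H/7)
1/(F(190, 72) + l(-78, -182)) = 1/((16/7 + (3/7)*72) + 18*(-182)) = 1/((16/7 + 216/7) - 3276) = 1/(232/7 - 3276) = 1/(-22700/7) = -7/22700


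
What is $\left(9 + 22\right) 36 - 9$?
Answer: $1107$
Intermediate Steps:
$\left(9 + 22\right) 36 - 9 = 31 \cdot 36 - 9 = 1116 - 9 = 1107$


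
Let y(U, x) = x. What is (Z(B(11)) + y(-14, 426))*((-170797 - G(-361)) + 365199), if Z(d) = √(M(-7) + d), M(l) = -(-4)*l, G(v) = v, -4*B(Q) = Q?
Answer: 82969038 + 194763*I*√123/2 ≈ 8.2969e+7 + 1.08e+6*I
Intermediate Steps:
B(Q) = -Q/4
M(l) = 4*l
Z(d) = √(-28 + d) (Z(d) = √(4*(-7) + d) = √(-28 + d))
(Z(B(11)) + y(-14, 426))*((-170797 - G(-361)) + 365199) = (√(-28 - ¼*11) + 426)*((-170797 - 1*(-361)) + 365199) = (√(-28 - 11/4) + 426)*((-170797 + 361) + 365199) = (√(-123/4) + 426)*(-170436 + 365199) = (I*√123/2 + 426)*194763 = (426 + I*√123/2)*194763 = 82969038 + 194763*I*√123/2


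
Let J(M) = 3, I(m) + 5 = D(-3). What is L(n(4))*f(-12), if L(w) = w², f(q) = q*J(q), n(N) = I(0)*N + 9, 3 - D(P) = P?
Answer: -6084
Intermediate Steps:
D(P) = 3 - P
I(m) = 1 (I(m) = -5 + (3 - 1*(-3)) = -5 + (3 + 3) = -5 + 6 = 1)
n(N) = 9 + N (n(N) = 1*N + 9 = N + 9 = 9 + N)
f(q) = 3*q (f(q) = q*3 = 3*q)
L(n(4))*f(-12) = (9 + 4)²*(3*(-12)) = 13²*(-36) = 169*(-36) = -6084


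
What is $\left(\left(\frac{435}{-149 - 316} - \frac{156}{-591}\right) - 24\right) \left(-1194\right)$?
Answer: $\frac{179898786}{6107} \approx 29458.0$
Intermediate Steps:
$\left(\left(\frac{435}{-149 - 316} - \frac{156}{-591}\right) - 24\right) \left(-1194\right) = \left(\left(\frac{435}{-149 - 316} - - \frac{52}{197}\right) - 24\right) \left(-1194\right) = \left(\left(\frac{435}{-465} + \frac{52}{197}\right) - 24\right) \left(-1194\right) = \left(\left(435 \left(- \frac{1}{465}\right) + \frac{52}{197}\right) - 24\right) \left(-1194\right) = \left(\left(- \frac{29}{31} + \frac{52}{197}\right) - 24\right) \left(-1194\right) = \left(- \frac{4101}{6107} - 24\right) \left(-1194\right) = \left(- \frac{150669}{6107}\right) \left(-1194\right) = \frac{179898786}{6107}$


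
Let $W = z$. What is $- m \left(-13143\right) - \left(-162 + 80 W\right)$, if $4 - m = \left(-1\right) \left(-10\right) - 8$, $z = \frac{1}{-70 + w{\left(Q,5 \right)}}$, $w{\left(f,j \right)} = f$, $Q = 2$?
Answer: $\frac{449636}{17} \approx 26449.0$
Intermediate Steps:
$z = - \frac{1}{68}$ ($z = \frac{1}{-70 + 2} = \frac{1}{-68} = - \frac{1}{68} \approx -0.014706$)
$W = - \frac{1}{68} \approx -0.014706$
$m = 2$ ($m = 4 - \left(\left(-1\right) \left(-10\right) - 8\right) = 4 - \left(10 - 8\right) = 4 - 2 = 2$)
$- m \left(-13143\right) - \left(-162 + 80 W\right) = - 2 \left(-13143\right) + \left(\left(-80\right) \left(- \frac{1}{68}\right) + 162\right) = \left(-1\right) \left(-26286\right) + \left(\frac{20}{17} + 162\right) = 26286 + \frac{2774}{17} = \frac{449636}{17}$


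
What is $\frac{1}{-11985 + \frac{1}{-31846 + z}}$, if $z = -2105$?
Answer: $- \frac{33951}{406902736} \approx -8.3438 \cdot 10^{-5}$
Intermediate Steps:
$\frac{1}{-11985 + \frac{1}{-31846 + z}} = \frac{1}{-11985 + \frac{1}{-31846 - 2105}} = \frac{1}{-11985 + \frac{1}{-33951}} = \frac{1}{-11985 - \frac{1}{33951}} = \frac{1}{- \frac{406902736}{33951}} = - \frac{33951}{406902736}$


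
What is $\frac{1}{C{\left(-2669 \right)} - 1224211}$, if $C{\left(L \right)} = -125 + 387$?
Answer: $- \frac{1}{1223949} \approx -8.1703 \cdot 10^{-7}$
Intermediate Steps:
$C{\left(L \right)} = 262$
$\frac{1}{C{\left(-2669 \right)} - 1224211} = \frac{1}{262 - 1224211} = \frac{1}{-1223949} = - \frac{1}{1223949}$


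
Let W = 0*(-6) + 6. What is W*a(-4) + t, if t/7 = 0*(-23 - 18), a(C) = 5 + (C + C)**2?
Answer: 414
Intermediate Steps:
a(C) = 5 + 4*C**2 (a(C) = 5 + (2*C)**2 = 5 + 4*C**2)
W = 6 (W = 0 + 6 = 6)
t = 0 (t = 7*(0*(-23 - 18)) = 7*(0*(-41)) = 7*0 = 0)
W*a(-4) + t = 6*(5 + 4*(-4)**2) + 0 = 6*(5 + 4*16) + 0 = 6*(5 + 64) + 0 = 6*69 + 0 = 414 + 0 = 414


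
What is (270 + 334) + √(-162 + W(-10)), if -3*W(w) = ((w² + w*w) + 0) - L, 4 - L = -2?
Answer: 604 + 2*I*√510/3 ≈ 604.0 + 15.055*I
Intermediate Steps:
L = 6 (L = 4 - 1*(-2) = 4 + 2 = 6)
W(w) = 2 - 2*w²/3 (W(w) = -(((w² + w*w) + 0) - 1*6)/3 = -(((w² + w²) + 0) - 6)/3 = -((2*w² + 0) - 6)/3 = -(2*w² - 6)/3 = -(-6 + 2*w²)/3 = 2 - 2*w²/3)
(270 + 334) + √(-162 + W(-10)) = (270 + 334) + √(-162 + (2 - ⅔*(-10)²)) = 604 + √(-162 + (2 - ⅔*100)) = 604 + √(-162 + (2 - 200/3)) = 604 + √(-162 - 194/3) = 604 + √(-680/3) = 604 + 2*I*√510/3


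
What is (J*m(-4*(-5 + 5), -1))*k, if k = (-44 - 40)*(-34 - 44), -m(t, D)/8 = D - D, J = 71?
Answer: 0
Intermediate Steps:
m(t, D) = 0 (m(t, D) = -8*(D - D) = -8*0 = 0)
k = 6552 (k = -84*(-78) = 6552)
(J*m(-4*(-5 + 5), -1))*k = (71*0)*6552 = 0*6552 = 0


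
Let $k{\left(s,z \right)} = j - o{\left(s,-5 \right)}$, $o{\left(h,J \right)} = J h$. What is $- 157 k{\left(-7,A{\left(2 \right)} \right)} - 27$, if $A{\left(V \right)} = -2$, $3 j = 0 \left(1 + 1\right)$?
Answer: $5468$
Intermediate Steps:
$j = 0$ ($j = \frac{0 \left(1 + 1\right)}{3} = \frac{0 \cdot 2}{3} = \frac{1}{3} \cdot 0 = 0$)
$k{\left(s,z \right)} = 5 s$ ($k{\left(s,z \right)} = 0 - - 5 s = 0 + 5 s = 5 s$)
$- 157 k{\left(-7,A{\left(2 \right)} \right)} - 27 = - 157 \cdot 5 \left(-7\right) - 27 = \left(-157\right) \left(-35\right) - 27 = 5495 - 27 = 5468$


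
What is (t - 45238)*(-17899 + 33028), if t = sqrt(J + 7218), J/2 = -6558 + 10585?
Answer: -684405702 + 30258*sqrt(3818) ≈ -6.8254e+8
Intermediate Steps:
J = 8054 (J = 2*(-6558 + 10585) = 2*4027 = 8054)
t = 2*sqrt(3818) (t = sqrt(8054 + 7218) = sqrt(15272) = 2*sqrt(3818) ≈ 123.58)
(t - 45238)*(-17899 + 33028) = (2*sqrt(3818) - 45238)*(-17899 + 33028) = (-45238 + 2*sqrt(3818))*15129 = -684405702 + 30258*sqrt(3818)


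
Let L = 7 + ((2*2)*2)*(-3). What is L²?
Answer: 289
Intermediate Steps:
L = -17 (L = 7 + (4*2)*(-3) = 7 + 8*(-3) = 7 - 24 = -17)
L² = (-17)² = 289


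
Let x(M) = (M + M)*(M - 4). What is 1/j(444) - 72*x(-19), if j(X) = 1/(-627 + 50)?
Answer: -63505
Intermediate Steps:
x(M) = 2*M*(-4 + M) (x(M) = (2*M)*(-4 + M) = 2*M*(-4 + M))
j(X) = -1/577 (j(X) = 1/(-577) = -1/577)
1/j(444) - 72*x(-19) = 1/(-1/577) - 144*(-19)*(-4 - 19) = -577 - 144*(-19)*(-23) = -577 - 72*874 = -577 - 62928 = -63505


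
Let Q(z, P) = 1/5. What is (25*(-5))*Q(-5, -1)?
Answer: -25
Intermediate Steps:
Q(z, P) = ⅕
(25*(-5))*Q(-5, -1) = (25*(-5))*(⅕) = -125*⅕ = -25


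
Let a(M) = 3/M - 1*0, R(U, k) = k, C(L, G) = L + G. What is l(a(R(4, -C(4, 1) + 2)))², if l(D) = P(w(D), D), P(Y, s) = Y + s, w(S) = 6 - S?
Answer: 36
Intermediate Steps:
C(L, G) = G + L
a(M) = 3/M (a(M) = 3/M + 0 = 3/M)
l(D) = 6 (l(D) = (6 - D) + D = 6)
l(a(R(4, -C(4, 1) + 2)))² = 6² = 36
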